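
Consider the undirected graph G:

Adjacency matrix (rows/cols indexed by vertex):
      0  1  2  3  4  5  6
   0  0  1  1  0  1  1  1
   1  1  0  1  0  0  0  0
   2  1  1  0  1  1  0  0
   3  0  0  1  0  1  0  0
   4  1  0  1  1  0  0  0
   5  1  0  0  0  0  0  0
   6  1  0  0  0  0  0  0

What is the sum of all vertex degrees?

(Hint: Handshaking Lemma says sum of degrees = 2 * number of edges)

Count edges: 9 edges.
By Handshaking Lemma: sum of degrees = 2 * 9 = 18.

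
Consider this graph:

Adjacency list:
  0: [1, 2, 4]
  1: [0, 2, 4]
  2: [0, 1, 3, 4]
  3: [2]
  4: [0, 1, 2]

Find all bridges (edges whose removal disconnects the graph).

A bridge is an edge whose removal increases the number of connected components.
Bridges found: (2,3)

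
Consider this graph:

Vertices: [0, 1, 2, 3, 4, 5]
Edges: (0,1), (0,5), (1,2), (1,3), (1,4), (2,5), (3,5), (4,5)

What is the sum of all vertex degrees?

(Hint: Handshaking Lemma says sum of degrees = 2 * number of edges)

Count edges: 8 edges.
By Handshaking Lemma: sum of degrees = 2 * 8 = 16.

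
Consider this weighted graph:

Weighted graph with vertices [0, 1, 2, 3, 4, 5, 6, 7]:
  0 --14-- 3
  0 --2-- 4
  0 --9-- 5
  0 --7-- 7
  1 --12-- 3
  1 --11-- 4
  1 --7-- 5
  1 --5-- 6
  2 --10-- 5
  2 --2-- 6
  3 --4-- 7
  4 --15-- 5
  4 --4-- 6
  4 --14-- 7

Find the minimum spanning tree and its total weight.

Applying Kruskal's algorithm (sort edges by weight, add if no cycle):
  Add (0,4) w=2
  Add (2,6) w=2
  Add (3,7) w=4
  Add (4,6) w=4
  Add (1,6) w=5
  Add (0,7) w=7
  Add (1,5) w=7
  Skip (0,5) w=9 (creates cycle)
  Skip (2,5) w=10 (creates cycle)
  Skip (1,4) w=11 (creates cycle)
  Skip (1,3) w=12 (creates cycle)
  Skip (0,3) w=14 (creates cycle)
  Skip (4,7) w=14 (creates cycle)
  Skip (4,5) w=15 (creates cycle)
MST weight = 31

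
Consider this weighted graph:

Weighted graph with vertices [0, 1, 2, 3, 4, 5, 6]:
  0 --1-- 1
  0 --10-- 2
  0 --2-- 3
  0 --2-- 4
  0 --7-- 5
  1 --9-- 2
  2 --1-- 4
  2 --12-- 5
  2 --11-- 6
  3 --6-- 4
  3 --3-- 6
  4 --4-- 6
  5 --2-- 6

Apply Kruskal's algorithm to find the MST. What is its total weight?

Applying Kruskal's algorithm (sort edges by weight, add if no cycle):
  Add (0,1) w=1
  Add (2,4) w=1
  Add (0,4) w=2
  Add (0,3) w=2
  Add (5,6) w=2
  Add (3,6) w=3
  Skip (4,6) w=4 (creates cycle)
  Skip (3,4) w=6 (creates cycle)
  Skip (0,5) w=7 (creates cycle)
  Skip (1,2) w=9 (creates cycle)
  Skip (0,2) w=10 (creates cycle)
  Skip (2,6) w=11 (creates cycle)
  Skip (2,5) w=12 (creates cycle)
MST weight = 11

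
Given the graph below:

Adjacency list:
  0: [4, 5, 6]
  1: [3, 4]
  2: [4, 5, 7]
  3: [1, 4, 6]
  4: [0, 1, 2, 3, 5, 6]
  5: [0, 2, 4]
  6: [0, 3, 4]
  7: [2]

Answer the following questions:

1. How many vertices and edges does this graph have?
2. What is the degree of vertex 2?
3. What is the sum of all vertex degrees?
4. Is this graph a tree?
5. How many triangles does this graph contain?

Count: 8 vertices, 12 edges.
Vertex 2 has neighbors [4, 5, 7], degree = 3.
Handshaking lemma: 2 * 12 = 24.
A tree on 8 vertices has 7 edges. This graph has 12 edges (5 extra). Not a tree.
Number of triangles = 5.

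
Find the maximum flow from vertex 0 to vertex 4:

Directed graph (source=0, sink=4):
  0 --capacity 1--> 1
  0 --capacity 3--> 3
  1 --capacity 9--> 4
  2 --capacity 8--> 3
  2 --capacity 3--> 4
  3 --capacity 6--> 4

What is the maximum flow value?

Computing max flow:
  Flow on (0->1): 1/1
  Flow on (0->3): 3/3
  Flow on (1->4): 1/9
  Flow on (3->4): 3/6
Maximum flow = 4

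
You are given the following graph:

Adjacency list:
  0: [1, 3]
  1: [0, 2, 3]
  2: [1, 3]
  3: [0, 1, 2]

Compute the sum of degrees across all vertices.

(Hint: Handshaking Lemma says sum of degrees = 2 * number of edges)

Count edges: 5 edges.
By Handshaking Lemma: sum of degrees = 2 * 5 = 10.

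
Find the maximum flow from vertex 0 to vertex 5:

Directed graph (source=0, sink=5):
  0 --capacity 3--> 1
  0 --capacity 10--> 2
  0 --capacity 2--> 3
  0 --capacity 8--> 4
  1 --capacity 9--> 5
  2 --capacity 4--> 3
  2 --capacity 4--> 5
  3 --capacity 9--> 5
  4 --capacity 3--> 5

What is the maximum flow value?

Computing max flow:
  Flow on (0->1): 3/3
  Flow on (0->2): 8/10
  Flow on (0->3): 2/2
  Flow on (0->4): 3/8
  Flow on (1->5): 3/9
  Flow on (2->3): 4/4
  Flow on (2->5): 4/4
  Flow on (3->5): 6/9
  Flow on (4->5): 3/3
Maximum flow = 16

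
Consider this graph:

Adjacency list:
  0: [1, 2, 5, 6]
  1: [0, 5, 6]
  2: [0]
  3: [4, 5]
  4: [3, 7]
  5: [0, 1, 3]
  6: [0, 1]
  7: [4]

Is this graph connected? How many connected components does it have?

Checking connectivity: the graph has 1 connected component(s).
All vertices are reachable from each other. The graph IS connected.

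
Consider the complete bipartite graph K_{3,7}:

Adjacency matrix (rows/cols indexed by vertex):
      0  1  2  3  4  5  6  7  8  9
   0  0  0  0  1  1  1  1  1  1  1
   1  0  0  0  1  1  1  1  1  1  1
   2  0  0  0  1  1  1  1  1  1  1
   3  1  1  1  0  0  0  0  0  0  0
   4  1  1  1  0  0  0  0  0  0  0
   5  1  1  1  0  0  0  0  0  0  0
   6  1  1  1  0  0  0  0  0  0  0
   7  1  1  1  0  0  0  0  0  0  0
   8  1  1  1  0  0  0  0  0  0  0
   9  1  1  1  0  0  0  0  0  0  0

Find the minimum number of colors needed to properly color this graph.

K_{3,7} is bipartite: vertices split into two independent sets of size 3 and 7.
Color one set 0, the other 1. No adjacent vertices share a color.
Chromatic number = 2.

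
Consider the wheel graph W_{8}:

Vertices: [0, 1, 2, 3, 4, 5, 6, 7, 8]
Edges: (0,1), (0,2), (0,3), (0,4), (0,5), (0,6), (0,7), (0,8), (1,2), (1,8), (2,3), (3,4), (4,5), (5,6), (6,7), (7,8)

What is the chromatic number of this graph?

W_{8} = C_{8} plus a hub adjacent to every cycle vertex.
The outer cycle needs 2 colors (even cycle); the hub is adjacent to all of them so needs a fresh color.
Chromatic number = 2 + 1 = 3.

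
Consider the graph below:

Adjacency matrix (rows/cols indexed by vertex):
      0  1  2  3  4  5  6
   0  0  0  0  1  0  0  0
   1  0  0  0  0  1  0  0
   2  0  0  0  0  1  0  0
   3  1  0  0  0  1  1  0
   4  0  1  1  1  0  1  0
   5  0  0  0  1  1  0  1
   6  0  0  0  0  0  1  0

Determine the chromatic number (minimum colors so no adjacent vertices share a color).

The graph has a maximum clique of size 3 (lower bound on chromatic number).
A valid 3-coloring: {0: 0, 1: 1, 2: 1, 3: 1, 4: 0, 5: 2, 6: 0}.
Chromatic number = 3.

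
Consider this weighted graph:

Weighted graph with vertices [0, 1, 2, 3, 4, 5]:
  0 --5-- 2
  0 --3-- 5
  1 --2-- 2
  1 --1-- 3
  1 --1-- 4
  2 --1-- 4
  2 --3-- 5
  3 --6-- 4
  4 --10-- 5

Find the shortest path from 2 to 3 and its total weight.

Using Dijkstra's algorithm from vertex 2:
Shortest path: 2 -> 1 -> 3
Total weight: 2 + 1 = 3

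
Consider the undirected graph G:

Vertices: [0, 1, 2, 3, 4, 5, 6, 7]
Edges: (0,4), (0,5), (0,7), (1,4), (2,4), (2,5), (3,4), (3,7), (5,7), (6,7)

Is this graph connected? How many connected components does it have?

Checking connectivity: the graph has 1 connected component(s).
All vertices are reachable from each other. The graph IS connected.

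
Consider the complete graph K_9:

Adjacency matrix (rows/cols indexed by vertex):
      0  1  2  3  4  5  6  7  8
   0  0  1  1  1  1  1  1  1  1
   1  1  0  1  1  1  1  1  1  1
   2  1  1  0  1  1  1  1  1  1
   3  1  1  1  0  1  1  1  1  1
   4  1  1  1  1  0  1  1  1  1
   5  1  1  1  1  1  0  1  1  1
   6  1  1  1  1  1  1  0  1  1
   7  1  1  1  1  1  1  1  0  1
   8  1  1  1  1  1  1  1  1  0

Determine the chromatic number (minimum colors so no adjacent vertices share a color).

In K_9, every vertex is adjacent to every other vertex.
Each vertex needs a unique color.
Chromatic number = 9.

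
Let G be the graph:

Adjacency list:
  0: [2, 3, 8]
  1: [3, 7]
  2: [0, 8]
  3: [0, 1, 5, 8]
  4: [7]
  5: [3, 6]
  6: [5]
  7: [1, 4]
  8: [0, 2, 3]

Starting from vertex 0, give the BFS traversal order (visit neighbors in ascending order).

BFS from vertex 0 (neighbors processed in ascending order):
Visit order: 0, 2, 3, 8, 1, 5, 7, 6, 4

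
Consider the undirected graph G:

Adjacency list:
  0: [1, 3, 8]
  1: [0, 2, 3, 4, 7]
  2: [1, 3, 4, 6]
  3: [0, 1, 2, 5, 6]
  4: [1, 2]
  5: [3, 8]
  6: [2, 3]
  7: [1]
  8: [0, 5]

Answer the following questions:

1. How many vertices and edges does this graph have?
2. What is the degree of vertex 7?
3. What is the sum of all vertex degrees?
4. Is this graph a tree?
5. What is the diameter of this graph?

Count: 9 vertices, 13 edges.
Vertex 7 has neighbors [1], degree = 1.
Handshaking lemma: 2 * 13 = 26.
A tree on 9 vertices has 8 edges. This graph has 13 edges (5 extra). Not a tree.
Diameter (longest shortest path) = 3.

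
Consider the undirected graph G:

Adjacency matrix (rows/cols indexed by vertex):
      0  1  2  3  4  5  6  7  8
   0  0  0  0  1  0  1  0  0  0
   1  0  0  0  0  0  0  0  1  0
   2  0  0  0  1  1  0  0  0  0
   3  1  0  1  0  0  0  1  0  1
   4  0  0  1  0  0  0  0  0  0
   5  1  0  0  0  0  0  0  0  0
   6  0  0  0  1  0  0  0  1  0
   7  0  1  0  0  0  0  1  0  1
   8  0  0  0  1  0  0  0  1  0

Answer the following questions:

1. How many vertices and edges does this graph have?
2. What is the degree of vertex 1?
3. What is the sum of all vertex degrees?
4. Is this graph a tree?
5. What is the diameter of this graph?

Count: 9 vertices, 9 edges.
Vertex 1 has neighbors [7], degree = 1.
Handshaking lemma: 2 * 9 = 18.
A tree on 9 vertices has 8 edges. This graph has 9 edges (1 extra). Not a tree.
Diameter (longest shortest path) = 5.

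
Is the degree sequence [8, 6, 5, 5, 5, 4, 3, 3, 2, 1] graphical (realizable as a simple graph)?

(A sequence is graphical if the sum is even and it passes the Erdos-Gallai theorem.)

Sum of degrees = 42. Sum is even and passes Erdos-Gallai. The sequence IS graphical.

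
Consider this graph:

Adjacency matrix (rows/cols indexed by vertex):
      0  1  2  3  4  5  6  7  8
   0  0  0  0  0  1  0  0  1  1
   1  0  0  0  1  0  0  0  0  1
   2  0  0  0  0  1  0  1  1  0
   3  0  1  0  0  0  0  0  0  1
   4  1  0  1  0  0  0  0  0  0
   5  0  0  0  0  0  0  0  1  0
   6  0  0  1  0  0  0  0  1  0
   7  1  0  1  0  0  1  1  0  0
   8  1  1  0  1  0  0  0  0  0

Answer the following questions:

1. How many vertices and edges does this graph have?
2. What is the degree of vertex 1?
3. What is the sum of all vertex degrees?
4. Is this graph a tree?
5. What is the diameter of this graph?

Count: 9 vertices, 11 edges.
Vertex 1 has neighbors [3, 8], degree = 2.
Handshaking lemma: 2 * 11 = 22.
A tree on 9 vertices has 8 edges. This graph has 11 edges (3 extra). Not a tree.
Diameter (longest shortest path) = 4.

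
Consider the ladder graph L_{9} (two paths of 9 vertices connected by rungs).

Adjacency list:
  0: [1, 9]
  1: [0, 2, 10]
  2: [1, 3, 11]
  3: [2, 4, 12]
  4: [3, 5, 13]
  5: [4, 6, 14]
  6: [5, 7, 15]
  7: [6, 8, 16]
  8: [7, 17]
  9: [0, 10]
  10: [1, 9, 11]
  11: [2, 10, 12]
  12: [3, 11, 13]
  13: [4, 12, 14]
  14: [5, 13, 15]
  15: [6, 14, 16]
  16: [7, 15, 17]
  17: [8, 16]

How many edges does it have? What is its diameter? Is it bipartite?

Ladder graph L_{9}: 9 rungs + 2 * (9-1) path edges = 9 + 16 = 25 edges.
Diameter = 9.
Ladder graphs are bipartite (alternating coloring along each path).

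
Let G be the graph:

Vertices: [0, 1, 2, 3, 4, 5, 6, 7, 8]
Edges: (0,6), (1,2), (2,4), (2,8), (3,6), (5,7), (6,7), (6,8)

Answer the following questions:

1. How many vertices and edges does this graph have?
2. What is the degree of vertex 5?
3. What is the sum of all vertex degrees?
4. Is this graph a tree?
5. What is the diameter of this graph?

Count: 9 vertices, 8 edges.
Vertex 5 has neighbors [7], degree = 1.
Handshaking lemma: 2 * 8 = 16.
A graph is a tree iff it is connected and has exactly n-1 edges. This graph is connected (all 9 vertices in one component) and has 9-1 = 8 edges. It is a tree.
Diameter (longest shortest path) = 5.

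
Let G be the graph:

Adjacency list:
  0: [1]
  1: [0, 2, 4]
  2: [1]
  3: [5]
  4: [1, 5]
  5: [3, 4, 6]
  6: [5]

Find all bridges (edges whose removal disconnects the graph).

A bridge is an edge whose removal increases the number of connected components.
Bridges found: (0,1), (1,2), (1,4), (3,5), (4,5), (5,6)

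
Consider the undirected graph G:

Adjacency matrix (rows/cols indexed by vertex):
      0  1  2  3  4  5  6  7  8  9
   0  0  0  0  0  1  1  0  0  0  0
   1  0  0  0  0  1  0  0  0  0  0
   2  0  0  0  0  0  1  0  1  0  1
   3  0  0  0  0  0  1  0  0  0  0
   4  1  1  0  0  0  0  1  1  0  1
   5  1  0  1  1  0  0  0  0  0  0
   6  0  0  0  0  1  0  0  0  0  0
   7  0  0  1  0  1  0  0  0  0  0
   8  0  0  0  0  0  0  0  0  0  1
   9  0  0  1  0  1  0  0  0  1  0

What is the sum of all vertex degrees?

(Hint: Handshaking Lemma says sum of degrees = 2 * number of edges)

Count edges: 11 edges.
By Handshaking Lemma: sum of degrees = 2 * 11 = 22.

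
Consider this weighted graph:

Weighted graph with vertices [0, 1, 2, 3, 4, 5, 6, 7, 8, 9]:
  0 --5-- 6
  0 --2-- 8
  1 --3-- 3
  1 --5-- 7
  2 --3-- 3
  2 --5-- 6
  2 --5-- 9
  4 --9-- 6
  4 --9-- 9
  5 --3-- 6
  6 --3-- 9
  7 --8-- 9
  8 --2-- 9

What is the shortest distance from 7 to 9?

Using Dijkstra's algorithm from vertex 7:
Shortest path: 7 -> 9
Total weight: 8 = 8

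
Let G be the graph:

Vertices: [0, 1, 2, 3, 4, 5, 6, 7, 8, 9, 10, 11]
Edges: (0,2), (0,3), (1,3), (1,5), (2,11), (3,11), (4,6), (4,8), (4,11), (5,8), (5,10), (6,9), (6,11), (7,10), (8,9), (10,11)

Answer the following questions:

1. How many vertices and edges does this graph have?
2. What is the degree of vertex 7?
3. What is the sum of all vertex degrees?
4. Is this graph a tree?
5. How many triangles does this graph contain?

Count: 12 vertices, 16 edges.
Vertex 7 has neighbors [10], degree = 1.
Handshaking lemma: 2 * 16 = 32.
A tree on 12 vertices has 11 edges. This graph has 16 edges (5 extra). Not a tree.
Number of triangles = 1.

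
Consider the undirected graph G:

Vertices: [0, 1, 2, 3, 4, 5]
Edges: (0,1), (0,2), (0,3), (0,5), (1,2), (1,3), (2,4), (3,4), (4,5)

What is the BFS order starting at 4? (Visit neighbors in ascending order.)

BFS from vertex 4 (neighbors processed in ascending order):
Visit order: 4, 2, 3, 5, 0, 1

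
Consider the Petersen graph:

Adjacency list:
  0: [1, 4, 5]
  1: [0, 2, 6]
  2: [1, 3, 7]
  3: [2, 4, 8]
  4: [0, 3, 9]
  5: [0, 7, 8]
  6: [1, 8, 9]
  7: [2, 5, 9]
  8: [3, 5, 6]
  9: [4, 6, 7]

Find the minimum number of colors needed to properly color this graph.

The Petersen graph contains odd cycles (e.g. the outer 5-cycle), so chi >= 3.
A proper 3-coloring exists (it is a well-known 3-chromatic graph).
Chromatic number = 3.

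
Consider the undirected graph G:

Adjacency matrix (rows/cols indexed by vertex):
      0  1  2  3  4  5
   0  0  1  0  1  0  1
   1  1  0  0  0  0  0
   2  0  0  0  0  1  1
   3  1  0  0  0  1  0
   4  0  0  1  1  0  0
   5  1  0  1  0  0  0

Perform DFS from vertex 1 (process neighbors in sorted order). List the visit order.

DFS from vertex 1 (neighbors processed in ascending order):
Visit order: 1, 0, 3, 4, 2, 5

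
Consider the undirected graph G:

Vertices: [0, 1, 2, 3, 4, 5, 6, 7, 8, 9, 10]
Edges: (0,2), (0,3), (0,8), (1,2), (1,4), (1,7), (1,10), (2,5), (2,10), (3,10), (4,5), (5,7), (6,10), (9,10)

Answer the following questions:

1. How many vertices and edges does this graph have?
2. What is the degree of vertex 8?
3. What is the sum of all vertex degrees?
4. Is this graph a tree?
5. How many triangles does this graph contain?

Count: 11 vertices, 14 edges.
Vertex 8 has neighbors [0], degree = 1.
Handshaking lemma: 2 * 14 = 28.
A tree on 11 vertices has 10 edges. This graph has 14 edges (4 extra). Not a tree.
Number of triangles = 1.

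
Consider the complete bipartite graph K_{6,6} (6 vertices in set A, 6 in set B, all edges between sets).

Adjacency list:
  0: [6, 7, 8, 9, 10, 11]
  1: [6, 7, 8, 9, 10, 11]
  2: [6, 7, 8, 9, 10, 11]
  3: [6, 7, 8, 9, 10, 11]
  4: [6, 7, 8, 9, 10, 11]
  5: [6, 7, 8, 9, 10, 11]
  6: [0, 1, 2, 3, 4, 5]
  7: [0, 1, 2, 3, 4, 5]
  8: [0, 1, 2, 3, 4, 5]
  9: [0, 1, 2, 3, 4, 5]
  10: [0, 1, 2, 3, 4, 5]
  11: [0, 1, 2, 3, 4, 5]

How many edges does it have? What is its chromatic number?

K_{6,6} has 6 * 6 = 36 edges.
Bipartite graphs have chromatic number 2 (color each partition differently).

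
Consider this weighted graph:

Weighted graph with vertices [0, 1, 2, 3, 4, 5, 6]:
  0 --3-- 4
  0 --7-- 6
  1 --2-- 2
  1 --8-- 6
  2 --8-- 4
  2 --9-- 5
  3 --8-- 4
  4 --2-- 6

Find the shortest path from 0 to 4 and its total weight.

Using Dijkstra's algorithm from vertex 0:
Shortest path: 0 -> 4
Total weight: 3 = 3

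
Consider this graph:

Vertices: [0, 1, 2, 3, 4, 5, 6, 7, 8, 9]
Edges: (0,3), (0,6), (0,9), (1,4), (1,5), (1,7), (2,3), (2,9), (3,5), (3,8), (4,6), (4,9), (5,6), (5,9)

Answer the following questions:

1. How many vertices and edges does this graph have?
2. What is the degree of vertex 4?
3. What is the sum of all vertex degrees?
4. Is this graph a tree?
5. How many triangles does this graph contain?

Count: 10 vertices, 14 edges.
Vertex 4 has neighbors [1, 6, 9], degree = 3.
Handshaking lemma: 2 * 14 = 28.
A tree on 10 vertices has 9 edges. This graph has 14 edges (5 extra). Not a tree.
Number of triangles = 0.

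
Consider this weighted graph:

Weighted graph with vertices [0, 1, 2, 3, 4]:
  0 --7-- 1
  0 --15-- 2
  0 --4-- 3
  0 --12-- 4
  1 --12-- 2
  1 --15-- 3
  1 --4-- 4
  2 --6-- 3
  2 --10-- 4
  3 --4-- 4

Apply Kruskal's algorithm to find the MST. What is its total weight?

Applying Kruskal's algorithm (sort edges by weight, add if no cycle):
  Add (0,3) w=4
  Add (1,4) w=4
  Add (3,4) w=4
  Add (2,3) w=6
  Skip (0,1) w=7 (creates cycle)
  Skip (2,4) w=10 (creates cycle)
  Skip (0,4) w=12 (creates cycle)
  Skip (1,2) w=12 (creates cycle)
  Skip (0,2) w=15 (creates cycle)
  Skip (1,3) w=15 (creates cycle)
MST weight = 18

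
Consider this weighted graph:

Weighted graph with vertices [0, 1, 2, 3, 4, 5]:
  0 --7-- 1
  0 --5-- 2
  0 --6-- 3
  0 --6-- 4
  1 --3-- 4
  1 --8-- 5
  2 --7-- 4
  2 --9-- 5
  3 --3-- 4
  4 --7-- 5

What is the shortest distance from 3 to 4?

Using Dijkstra's algorithm from vertex 3:
Shortest path: 3 -> 4
Total weight: 3 = 3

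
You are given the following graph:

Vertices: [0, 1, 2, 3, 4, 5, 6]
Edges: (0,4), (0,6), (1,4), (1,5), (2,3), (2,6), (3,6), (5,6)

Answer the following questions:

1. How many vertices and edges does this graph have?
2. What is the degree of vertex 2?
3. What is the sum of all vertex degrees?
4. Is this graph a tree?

Count: 7 vertices, 8 edges.
Vertex 2 has neighbors [3, 6], degree = 2.
Handshaking lemma: 2 * 8 = 16.
A tree on 7 vertices has 6 edges. This graph has 8 edges (2 extra). Not a tree.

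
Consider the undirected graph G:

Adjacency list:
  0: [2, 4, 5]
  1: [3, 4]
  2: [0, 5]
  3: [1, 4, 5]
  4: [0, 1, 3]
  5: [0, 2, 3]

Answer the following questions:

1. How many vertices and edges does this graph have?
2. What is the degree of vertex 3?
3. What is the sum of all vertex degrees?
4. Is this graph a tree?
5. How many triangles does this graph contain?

Count: 6 vertices, 8 edges.
Vertex 3 has neighbors [1, 4, 5], degree = 3.
Handshaking lemma: 2 * 8 = 16.
A tree on 6 vertices has 5 edges. This graph has 8 edges (3 extra). Not a tree.
Number of triangles = 2.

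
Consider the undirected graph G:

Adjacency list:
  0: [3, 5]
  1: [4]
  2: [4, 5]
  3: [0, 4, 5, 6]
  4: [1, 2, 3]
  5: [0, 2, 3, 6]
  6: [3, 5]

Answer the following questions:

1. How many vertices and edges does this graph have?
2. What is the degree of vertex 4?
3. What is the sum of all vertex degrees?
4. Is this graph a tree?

Count: 7 vertices, 9 edges.
Vertex 4 has neighbors [1, 2, 3], degree = 3.
Handshaking lemma: 2 * 9 = 18.
A tree on 7 vertices has 6 edges. This graph has 9 edges (3 extra). Not a tree.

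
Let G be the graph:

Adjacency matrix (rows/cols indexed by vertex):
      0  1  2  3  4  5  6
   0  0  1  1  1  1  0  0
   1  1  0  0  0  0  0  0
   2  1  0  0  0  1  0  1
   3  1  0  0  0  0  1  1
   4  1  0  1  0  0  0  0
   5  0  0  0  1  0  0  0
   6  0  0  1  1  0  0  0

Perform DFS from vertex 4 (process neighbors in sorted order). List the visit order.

DFS from vertex 4 (neighbors processed in ascending order):
Visit order: 4, 0, 1, 2, 6, 3, 5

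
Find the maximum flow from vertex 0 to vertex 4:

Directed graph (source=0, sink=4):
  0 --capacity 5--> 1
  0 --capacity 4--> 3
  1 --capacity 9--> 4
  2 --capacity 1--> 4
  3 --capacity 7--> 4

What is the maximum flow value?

Computing max flow:
  Flow on (0->1): 5/5
  Flow on (0->3): 4/4
  Flow on (1->4): 5/9
  Flow on (3->4): 4/7
Maximum flow = 9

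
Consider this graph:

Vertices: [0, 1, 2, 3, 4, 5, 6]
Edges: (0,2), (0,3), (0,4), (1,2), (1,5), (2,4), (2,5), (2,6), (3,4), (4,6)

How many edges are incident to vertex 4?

Vertex 4 has neighbors [0, 2, 3, 6], so deg(4) = 4.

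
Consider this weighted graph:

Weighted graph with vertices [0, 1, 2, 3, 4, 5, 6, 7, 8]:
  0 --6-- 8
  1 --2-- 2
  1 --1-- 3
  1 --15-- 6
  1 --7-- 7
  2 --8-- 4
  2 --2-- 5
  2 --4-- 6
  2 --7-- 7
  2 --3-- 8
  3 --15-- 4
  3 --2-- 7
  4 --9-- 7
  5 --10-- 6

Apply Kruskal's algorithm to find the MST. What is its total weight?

Applying Kruskal's algorithm (sort edges by weight, add if no cycle):
  Add (1,3) w=1
  Add (1,2) w=2
  Add (2,5) w=2
  Add (3,7) w=2
  Add (2,8) w=3
  Add (2,6) w=4
  Add (0,8) w=6
  Skip (1,7) w=7 (creates cycle)
  Skip (2,7) w=7 (creates cycle)
  Add (2,4) w=8
  Skip (4,7) w=9 (creates cycle)
  Skip (5,6) w=10 (creates cycle)
  Skip (1,6) w=15 (creates cycle)
  Skip (3,4) w=15 (creates cycle)
MST weight = 28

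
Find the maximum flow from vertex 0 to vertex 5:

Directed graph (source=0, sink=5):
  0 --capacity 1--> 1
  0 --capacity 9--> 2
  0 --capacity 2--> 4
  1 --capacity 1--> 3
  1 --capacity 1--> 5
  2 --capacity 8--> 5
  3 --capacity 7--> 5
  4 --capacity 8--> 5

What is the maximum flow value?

Computing max flow:
  Flow on (0->1): 1/1
  Flow on (0->2): 8/9
  Flow on (0->4): 2/2
  Flow on (1->5): 1/1
  Flow on (2->5): 8/8
  Flow on (4->5): 2/8
Maximum flow = 11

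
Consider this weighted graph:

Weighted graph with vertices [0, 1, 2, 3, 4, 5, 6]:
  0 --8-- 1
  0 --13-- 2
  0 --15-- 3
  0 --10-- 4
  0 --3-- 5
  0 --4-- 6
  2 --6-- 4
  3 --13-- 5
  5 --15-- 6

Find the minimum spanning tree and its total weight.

Applying Kruskal's algorithm (sort edges by weight, add if no cycle):
  Add (0,5) w=3
  Add (0,6) w=4
  Add (2,4) w=6
  Add (0,1) w=8
  Add (0,4) w=10
  Skip (0,2) w=13 (creates cycle)
  Add (3,5) w=13
  Skip (0,3) w=15 (creates cycle)
  Skip (5,6) w=15 (creates cycle)
MST weight = 44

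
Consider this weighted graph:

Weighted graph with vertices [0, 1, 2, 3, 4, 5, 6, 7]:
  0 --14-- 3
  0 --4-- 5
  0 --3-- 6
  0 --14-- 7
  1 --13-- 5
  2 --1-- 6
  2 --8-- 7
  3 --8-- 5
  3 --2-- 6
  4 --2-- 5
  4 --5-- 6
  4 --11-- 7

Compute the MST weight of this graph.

Applying Kruskal's algorithm (sort edges by weight, add if no cycle):
  Add (2,6) w=1
  Add (3,6) w=2
  Add (4,5) w=2
  Add (0,6) w=3
  Add (0,5) w=4
  Skip (4,6) w=5 (creates cycle)
  Add (2,7) w=8
  Skip (3,5) w=8 (creates cycle)
  Skip (4,7) w=11 (creates cycle)
  Add (1,5) w=13
  Skip (0,3) w=14 (creates cycle)
  Skip (0,7) w=14 (creates cycle)
MST weight = 33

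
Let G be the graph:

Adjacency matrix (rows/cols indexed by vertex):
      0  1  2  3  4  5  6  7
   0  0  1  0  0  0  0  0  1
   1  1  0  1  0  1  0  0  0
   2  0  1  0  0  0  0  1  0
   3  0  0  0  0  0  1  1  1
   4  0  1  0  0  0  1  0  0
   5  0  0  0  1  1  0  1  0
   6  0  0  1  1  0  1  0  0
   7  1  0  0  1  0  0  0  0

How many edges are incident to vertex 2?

Vertex 2 has neighbors [1, 6], so deg(2) = 2.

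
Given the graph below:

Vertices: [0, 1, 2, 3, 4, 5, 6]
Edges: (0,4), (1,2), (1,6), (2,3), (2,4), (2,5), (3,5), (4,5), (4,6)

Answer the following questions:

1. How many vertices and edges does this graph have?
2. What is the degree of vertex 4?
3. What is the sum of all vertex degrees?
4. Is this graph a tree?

Count: 7 vertices, 9 edges.
Vertex 4 has neighbors [0, 2, 5, 6], degree = 4.
Handshaking lemma: 2 * 9 = 18.
A tree on 7 vertices has 6 edges. This graph has 9 edges (3 extra). Not a tree.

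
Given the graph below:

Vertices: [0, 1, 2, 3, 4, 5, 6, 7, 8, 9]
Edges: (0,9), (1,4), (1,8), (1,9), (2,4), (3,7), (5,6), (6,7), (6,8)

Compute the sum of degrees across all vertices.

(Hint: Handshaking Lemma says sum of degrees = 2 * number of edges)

Count edges: 9 edges.
By Handshaking Lemma: sum of degrees = 2 * 9 = 18.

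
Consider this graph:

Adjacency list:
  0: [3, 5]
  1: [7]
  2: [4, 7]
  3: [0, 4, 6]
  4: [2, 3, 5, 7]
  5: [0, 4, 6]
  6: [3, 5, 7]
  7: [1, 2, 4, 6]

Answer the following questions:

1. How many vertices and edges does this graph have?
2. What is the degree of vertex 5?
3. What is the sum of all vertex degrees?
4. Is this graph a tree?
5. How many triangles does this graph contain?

Count: 8 vertices, 11 edges.
Vertex 5 has neighbors [0, 4, 6], degree = 3.
Handshaking lemma: 2 * 11 = 22.
A tree on 8 vertices has 7 edges. This graph has 11 edges (4 extra). Not a tree.
Number of triangles = 1.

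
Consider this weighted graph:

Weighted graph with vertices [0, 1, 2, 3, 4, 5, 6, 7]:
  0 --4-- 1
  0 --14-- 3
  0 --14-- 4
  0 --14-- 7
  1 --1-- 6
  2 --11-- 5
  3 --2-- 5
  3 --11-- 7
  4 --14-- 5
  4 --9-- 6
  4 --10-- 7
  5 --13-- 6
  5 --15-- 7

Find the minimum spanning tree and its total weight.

Applying Kruskal's algorithm (sort edges by weight, add if no cycle):
  Add (1,6) w=1
  Add (3,5) w=2
  Add (0,1) w=4
  Add (4,6) w=9
  Add (4,7) w=10
  Add (2,5) w=11
  Add (3,7) w=11
  Skip (5,6) w=13 (creates cycle)
  Skip (0,3) w=14 (creates cycle)
  Skip (0,4) w=14 (creates cycle)
  Skip (0,7) w=14 (creates cycle)
  Skip (4,5) w=14 (creates cycle)
  Skip (5,7) w=15 (creates cycle)
MST weight = 48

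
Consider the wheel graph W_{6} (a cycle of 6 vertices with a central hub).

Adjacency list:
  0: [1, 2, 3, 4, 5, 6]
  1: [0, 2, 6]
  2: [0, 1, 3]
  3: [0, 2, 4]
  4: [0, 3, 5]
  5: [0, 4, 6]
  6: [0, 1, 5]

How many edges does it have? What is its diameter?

Wheel graph W_{6}: 6 cycle edges + 6 spoke edges = 12 edges.
The hub is distance 1 from all cycle vertices. Max distance between cycle vertices through hub is 2.
Diameter = 2.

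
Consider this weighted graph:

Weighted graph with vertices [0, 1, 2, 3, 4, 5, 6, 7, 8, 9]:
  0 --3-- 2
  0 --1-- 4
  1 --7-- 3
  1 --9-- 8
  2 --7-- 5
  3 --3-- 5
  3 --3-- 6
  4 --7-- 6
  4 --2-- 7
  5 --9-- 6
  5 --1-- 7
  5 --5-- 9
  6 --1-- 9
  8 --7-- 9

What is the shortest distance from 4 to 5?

Using Dijkstra's algorithm from vertex 4:
Shortest path: 4 -> 7 -> 5
Total weight: 2 + 1 = 3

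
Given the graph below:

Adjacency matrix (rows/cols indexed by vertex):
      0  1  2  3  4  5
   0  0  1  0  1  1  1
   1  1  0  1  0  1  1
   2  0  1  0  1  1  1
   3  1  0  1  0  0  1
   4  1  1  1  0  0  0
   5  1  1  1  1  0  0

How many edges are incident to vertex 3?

Vertex 3 has neighbors [0, 2, 5], so deg(3) = 3.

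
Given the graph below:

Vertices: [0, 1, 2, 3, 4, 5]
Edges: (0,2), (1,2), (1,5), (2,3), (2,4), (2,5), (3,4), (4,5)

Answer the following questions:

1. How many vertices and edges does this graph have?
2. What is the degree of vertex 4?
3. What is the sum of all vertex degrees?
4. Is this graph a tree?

Count: 6 vertices, 8 edges.
Vertex 4 has neighbors [2, 3, 5], degree = 3.
Handshaking lemma: 2 * 8 = 16.
A tree on 6 vertices has 5 edges. This graph has 8 edges (3 extra). Not a tree.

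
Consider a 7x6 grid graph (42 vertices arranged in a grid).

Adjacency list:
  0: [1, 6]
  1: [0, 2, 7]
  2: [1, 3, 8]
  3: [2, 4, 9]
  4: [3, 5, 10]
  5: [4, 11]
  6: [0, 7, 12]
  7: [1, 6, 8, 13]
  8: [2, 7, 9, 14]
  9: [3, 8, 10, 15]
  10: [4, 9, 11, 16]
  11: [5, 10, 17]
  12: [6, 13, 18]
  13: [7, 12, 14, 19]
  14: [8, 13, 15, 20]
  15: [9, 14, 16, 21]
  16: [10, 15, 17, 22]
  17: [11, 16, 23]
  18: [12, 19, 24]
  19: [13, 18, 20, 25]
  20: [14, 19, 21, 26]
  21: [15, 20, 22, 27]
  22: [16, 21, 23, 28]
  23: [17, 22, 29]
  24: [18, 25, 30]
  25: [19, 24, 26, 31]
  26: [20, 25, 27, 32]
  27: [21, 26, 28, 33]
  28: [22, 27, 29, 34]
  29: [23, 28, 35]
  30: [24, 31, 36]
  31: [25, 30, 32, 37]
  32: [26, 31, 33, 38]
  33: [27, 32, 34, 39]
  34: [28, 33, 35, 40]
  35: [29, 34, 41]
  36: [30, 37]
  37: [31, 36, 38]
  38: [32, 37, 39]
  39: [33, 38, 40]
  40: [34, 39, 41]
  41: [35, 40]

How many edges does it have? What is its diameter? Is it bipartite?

A 7x6 grid has 36 vertical edges and 35 horizontal edges.
Total edges = 36 + 35 = 71.
Diameter = (7-1) + (6-1) = 11 (corner to opposite corner).
Grid graphs are bipartite (checkerboard coloring).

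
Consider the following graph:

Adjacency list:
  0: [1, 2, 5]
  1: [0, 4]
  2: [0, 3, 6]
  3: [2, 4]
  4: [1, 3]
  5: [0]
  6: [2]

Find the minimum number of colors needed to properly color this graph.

The graph has a maximum clique of size 2 (lower bound on chromatic number).
A valid 3-coloring: {0: 0, 1: 1, 2: 1, 3: 0, 4: 2, 5: 1, 6: 0}.
No proper 2-coloring exists (verified by exhaustive search).
Chromatic number = 3.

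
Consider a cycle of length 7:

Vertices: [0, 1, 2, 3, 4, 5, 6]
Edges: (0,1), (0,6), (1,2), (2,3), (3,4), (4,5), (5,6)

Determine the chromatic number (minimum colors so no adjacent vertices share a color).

This is an odd cycle (C_7). Odd cycles are not bipartite (any 2-coloring forces two adjacent vertices to match), and 3 colors suffice.
Chromatic number = 3.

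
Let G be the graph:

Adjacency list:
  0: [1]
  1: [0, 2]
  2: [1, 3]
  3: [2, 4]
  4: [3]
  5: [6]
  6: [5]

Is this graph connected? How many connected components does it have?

Checking connectivity: the graph has 2 connected component(s).
Components: [[0, 1, 2, 3, 4], [5, 6]]. The graph is NOT connected.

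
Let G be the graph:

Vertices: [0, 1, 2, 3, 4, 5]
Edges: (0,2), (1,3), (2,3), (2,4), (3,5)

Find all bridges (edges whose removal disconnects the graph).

A bridge is an edge whose removal increases the number of connected components.
Bridges found: (0,2), (1,3), (2,3), (2,4), (3,5)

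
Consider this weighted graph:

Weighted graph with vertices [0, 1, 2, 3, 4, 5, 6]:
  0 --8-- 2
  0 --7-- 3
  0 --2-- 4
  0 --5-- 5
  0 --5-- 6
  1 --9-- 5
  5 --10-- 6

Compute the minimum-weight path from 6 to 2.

Using Dijkstra's algorithm from vertex 6:
Shortest path: 6 -> 0 -> 2
Total weight: 5 + 8 = 13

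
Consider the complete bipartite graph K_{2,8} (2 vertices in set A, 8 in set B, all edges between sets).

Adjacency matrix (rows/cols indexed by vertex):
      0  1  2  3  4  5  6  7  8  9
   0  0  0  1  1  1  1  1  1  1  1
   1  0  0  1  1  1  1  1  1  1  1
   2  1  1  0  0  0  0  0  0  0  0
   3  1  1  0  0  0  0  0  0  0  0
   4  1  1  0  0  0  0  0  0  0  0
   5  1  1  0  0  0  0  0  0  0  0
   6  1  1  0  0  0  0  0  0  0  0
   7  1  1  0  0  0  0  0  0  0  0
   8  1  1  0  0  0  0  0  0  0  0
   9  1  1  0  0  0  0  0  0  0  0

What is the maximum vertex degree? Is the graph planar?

Set-A vertices have degree 8; set-B vertices have degree 2. Maximum degree = max(2,8) = 8.
min(2,8) <= 2, so K_{2,8} avoids a K_{3,3} subdivision and is planar.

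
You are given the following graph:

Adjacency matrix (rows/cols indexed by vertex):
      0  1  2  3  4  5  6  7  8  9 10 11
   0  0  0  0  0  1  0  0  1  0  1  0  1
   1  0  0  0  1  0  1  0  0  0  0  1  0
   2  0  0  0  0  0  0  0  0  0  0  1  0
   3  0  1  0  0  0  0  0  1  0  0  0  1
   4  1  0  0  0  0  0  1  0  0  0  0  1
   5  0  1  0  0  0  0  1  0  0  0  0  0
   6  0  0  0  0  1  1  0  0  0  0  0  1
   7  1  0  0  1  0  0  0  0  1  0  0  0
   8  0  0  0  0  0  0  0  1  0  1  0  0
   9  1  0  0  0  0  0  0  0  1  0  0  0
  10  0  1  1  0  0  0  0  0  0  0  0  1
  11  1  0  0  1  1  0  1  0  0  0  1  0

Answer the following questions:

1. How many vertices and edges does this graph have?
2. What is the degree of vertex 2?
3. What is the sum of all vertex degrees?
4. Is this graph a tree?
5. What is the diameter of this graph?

Count: 12 vertices, 17 edges.
Vertex 2 has neighbors [10], degree = 1.
Handshaking lemma: 2 * 17 = 34.
A tree on 12 vertices has 11 edges. This graph has 17 edges (6 extra). Not a tree.
Diameter (longest shortest path) = 5.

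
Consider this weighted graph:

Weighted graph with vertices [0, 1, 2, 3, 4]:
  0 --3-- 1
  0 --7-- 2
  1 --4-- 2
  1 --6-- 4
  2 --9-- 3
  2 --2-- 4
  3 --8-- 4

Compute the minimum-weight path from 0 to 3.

Using Dijkstra's algorithm from vertex 0:
Shortest path: 0 -> 2 -> 3
Total weight: 7 + 9 = 16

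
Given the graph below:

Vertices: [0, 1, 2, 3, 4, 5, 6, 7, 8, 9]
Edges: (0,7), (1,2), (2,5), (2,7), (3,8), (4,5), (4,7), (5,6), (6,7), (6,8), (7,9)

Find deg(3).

Vertex 3 has neighbors [8], so deg(3) = 1.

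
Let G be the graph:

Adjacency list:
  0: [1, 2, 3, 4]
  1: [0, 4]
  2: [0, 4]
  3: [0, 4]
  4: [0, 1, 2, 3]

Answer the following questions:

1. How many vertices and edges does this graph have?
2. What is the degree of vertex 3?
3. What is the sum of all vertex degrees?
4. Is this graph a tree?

Count: 5 vertices, 7 edges.
Vertex 3 has neighbors [0, 4], degree = 2.
Handshaking lemma: 2 * 7 = 14.
A tree on 5 vertices has 4 edges. This graph has 7 edges (3 extra). Not a tree.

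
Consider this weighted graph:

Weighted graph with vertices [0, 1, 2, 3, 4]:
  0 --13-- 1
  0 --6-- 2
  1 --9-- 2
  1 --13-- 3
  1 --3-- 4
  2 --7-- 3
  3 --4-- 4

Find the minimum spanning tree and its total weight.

Applying Kruskal's algorithm (sort edges by weight, add if no cycle):
  Add (1,4) w=3
  Add (3,4) w=4
  Add (0,2) w=6
  Add (2,3) w=7
  Skip (1,2) w=9 (creates cycle)
  Skip (0,1) w=13 (creates cycle)
  Skip (1,3) w=13 (creates cycle)
MST weight = 20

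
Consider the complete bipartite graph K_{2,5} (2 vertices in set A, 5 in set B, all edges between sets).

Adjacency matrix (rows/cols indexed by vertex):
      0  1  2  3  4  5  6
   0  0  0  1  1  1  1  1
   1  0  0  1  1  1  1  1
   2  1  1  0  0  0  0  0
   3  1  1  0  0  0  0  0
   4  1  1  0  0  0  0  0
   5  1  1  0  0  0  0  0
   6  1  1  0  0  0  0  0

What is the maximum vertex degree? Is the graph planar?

Set-A vertices have degree 5; set-B vertices have degree 2. Maximum degree = max(2,5) = 5.
min(2,5) <= 2, so K_{2,5} avoids a K_{3,3} subdivision and is planar.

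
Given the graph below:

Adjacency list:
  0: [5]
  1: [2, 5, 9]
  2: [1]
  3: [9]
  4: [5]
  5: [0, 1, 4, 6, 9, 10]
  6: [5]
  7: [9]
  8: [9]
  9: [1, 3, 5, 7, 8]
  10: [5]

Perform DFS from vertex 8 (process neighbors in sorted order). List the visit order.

DFS from vertex 8 (neighbors processed in ascending order):
Visit order: 8, 9, 1, 2, 5, 0, 4, 6, 10, 3, 7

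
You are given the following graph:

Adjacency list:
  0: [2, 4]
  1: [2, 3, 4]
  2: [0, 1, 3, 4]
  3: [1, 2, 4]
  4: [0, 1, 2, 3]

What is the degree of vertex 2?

Vertex 2 has neighbors [0, 1, 3, 4], so deg(2) = 4.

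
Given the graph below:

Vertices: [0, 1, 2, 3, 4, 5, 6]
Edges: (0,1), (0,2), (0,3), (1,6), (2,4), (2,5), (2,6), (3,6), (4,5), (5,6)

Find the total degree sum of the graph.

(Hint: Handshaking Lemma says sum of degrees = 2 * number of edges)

Count edges: 10 edges.
By Handshaking Lemma: sum of degrees = 2 * 10 = 20.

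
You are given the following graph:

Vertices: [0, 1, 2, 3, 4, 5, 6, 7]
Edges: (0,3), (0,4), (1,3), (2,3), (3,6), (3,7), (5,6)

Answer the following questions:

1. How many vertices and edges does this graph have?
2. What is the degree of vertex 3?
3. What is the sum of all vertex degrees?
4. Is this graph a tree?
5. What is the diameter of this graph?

Count: 8 vertices, 7 edges.
Vertex 3 has neighbors [0, 1, 2, 6, 7], degree = 5.
Handshaking lemma: 2 * 7 = 14.
A graph is a tree iff it is connected and has exactly n-1 edges. This graph is connected (all 8 vertices in one component) and has 8-1 = 7 edges. It is a tree.
Diameter (longest shortest path) = 4.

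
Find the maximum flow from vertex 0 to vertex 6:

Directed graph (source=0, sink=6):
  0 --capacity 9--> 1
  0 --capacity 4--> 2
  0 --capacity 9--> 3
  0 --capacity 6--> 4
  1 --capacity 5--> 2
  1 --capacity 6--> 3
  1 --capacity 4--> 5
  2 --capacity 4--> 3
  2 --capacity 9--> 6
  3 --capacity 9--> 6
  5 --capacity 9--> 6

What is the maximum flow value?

Computing max flow:
  Flow on (0->1): 9/9
  Flow on (0->2): 4/4
  Flow on (0->3): 9/9
  Flow on (1->2): 5/5
  Flow on (1->5): 4/4
  Flow on (2->6): 9/9
  Flow on (3->6): 9/9
  Flow on (5->6): 4/9
Maximum flow = 22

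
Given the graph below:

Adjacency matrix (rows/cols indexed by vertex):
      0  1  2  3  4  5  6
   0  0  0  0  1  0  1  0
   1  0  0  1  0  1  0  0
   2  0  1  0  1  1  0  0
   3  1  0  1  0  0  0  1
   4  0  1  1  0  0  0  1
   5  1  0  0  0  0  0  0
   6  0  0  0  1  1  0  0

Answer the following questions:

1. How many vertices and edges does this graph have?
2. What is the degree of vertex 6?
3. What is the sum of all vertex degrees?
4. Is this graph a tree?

Count: 7 vertices, 8 edges.
Vertex 6 has neighbors [3, 4], degree = 2.
Handshaking lemma: 2 * 8 = 16.
A tree on 7 vertices has 6 edges. This graph has 8 edges (2 extra). Not a tree.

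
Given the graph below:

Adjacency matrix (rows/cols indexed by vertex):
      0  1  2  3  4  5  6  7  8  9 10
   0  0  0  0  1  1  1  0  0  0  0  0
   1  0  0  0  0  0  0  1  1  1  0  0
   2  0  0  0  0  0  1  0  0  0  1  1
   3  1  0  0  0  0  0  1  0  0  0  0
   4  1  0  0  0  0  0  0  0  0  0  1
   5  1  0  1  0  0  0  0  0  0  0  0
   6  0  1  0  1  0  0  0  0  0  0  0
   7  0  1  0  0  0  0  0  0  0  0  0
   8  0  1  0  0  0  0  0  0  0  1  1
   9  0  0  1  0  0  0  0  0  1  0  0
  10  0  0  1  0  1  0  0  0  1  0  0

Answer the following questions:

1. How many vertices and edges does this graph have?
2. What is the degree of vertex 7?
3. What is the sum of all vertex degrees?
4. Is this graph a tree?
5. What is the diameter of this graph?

Count: 11 vertices, 13 edges.
Vertex 7 has neighbors [1], degree = 1.
Handshaking lemma: 2 * 13 = 26.
A tree on 11 vertices has 10 edges. This graph has 13 edges (3 extra). Not a tree.
Diameter (longest shortest path) = 5.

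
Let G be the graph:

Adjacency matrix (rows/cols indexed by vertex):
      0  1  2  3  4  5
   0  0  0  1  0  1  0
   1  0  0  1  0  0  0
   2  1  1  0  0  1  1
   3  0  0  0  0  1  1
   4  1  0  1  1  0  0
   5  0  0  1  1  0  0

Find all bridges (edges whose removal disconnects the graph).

A bridge is an edge whose removal increases the number of connected components.
Bridges found: (1,2)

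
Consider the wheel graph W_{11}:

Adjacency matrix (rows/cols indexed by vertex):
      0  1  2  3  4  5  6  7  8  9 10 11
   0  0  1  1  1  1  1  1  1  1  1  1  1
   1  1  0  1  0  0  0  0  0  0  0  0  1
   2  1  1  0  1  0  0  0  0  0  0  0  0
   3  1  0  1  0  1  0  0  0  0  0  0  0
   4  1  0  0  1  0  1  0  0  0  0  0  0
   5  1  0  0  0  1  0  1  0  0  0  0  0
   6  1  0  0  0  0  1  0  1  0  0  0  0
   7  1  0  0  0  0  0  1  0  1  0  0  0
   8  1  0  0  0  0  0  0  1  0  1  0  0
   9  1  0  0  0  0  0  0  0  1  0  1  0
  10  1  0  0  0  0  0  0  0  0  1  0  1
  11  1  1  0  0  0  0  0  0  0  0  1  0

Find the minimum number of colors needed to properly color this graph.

W_{11} = C_{11} plus a hub adjacent to every cycle vertex.
The outer cycle needs 3 colors (odd cycle); the hub is adjacent to all of them so needs a fresh color.
Chromatic number = 3 + 1 = 4.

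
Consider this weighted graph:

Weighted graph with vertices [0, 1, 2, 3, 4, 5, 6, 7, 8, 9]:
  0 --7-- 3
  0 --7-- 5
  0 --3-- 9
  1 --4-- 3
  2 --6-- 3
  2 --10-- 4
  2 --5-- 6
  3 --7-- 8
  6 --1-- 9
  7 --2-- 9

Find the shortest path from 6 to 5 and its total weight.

Using Dijkstra's algorithm from vertex 6:
Shortest path: 6 -> 9 -> 0 -> 5
Total weight: 1 + 3 + 7 = 11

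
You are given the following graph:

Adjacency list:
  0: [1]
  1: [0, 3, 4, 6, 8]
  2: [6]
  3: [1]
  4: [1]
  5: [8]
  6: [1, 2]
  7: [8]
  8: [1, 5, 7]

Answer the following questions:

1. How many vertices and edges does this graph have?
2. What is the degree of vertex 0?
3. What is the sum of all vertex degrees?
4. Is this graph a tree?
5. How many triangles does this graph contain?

Count: 9 vertices, 8 edges.
Vertex 0 has neighbors [1], degree = 1.
Handshaking lemma: 2 * 8 = 16.
A graph is a tree iff it is connected and has exactly n-1 edges. This graph is connected (all 9 vertices in one component) and has 9-1 = 8 edges. It is a tree.
Number of triangles = 0.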